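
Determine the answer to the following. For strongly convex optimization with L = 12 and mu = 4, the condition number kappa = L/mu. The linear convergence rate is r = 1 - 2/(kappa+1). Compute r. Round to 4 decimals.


Step 1: Compute the condition number.
kappa = L/mu = 12/4 = 3.0
Step 2: Compute the convergence rate.
r = 1 - 2/(kappa + 1) = 1 - 2*mu/(L + mu) = (L - mu)/(L + mu) = 8/16 = 0.5


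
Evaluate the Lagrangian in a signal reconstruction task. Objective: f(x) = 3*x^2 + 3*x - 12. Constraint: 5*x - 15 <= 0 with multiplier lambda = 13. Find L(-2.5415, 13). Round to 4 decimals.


Step 1: Evaluate f(x).
f(-2.5415) = 3*(-2.5415)^2 + 3*(-2.5415) - 12 = -0.2468
Step 2: Evaluate g(x).
g(-2.5415) = 5*-2.5415 - 15 = -27.7075
Step 3: Compute Lagrangian.
L = -0.2468 + 13*-27.7075 = -360.4443


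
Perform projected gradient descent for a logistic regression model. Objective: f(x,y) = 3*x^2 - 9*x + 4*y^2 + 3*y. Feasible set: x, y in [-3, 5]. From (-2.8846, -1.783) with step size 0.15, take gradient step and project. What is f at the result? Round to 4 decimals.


Step 1: Compute gradient at (-2.8846, -1.783).
grad_x = 2*3*-2.8846 - 9 = -26.3076
grad_y = 2*4*-1.783 + 3 = -11.264
Step 2: Gradient step.
x_raw = -2.8846 - 0.15*-26.3076 = 1.0615
y_raw = -1.783 - 0.15*-11.264 = -0.0934
Step 3: Project onto [-3, 5].
x_proj = clip(1.0615) = 1.0615
y_proj = clip(-0.0934) = -0.0934
Step 4: Evaluate f.
f(1.0615, -0.0934) = -6.4186


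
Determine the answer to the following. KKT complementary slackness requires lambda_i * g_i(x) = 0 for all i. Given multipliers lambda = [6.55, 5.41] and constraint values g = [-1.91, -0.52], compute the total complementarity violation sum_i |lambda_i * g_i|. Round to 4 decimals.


KKT complementary slackness check:
lambda_1 * g_1 = 6.55 * -1.91 = -12.5105
lambda_2 * g_2 = 5.41 * -0.52 = -2.8132
Total violation = 12.5105 + 2.8132 = 15.3237


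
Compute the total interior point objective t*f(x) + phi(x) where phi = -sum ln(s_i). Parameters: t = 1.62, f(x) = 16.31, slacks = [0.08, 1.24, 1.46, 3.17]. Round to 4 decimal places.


Step 1: Compute log-barrier.
ln values: [-2.5257, 0.2151, 0.3784, 1.1537]
phi = -(-2.5257 + 0.2151 + 0.3784 + 1.1537) = 0.7784
Step 2: Compute augmented objective.
t*f(x) = 1.62*16.31 = 26.4222
Total = 26.4222 + 0.7784 = 27.2006


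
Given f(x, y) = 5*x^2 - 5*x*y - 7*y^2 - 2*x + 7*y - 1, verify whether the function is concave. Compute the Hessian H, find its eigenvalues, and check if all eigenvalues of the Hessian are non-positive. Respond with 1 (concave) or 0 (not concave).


The Hessian of f(x,y) = 5*x^2 - 5*x*y - 7*y^2 - 2*x + 7*y - 1 is:
H = [[10, -5], [-5, -14]]
Trace = 10 - 14 = -4
Determinant = 10*-14 - (-5)^2 = -165
Discriminant = (-4)^2 - 4*-165 = 676.0
Eigenvalues: lambda_1 = -15.0, lambda_2 = 11.0
The function is not concave.

0


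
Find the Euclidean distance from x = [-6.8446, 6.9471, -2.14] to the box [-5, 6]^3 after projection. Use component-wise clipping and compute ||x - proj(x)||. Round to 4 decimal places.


Project each component onto [-5, 6].
clip(-6.8446) = -5.0, clip(6.9471) = 6.0, clip(-2.14) = -2.14
Projection = [-5.0, 6.0, -2.14]
Squared diffs: [3.4025, 0.897, 0.0]
Distance = sqrt(4.2995) = 2.0735


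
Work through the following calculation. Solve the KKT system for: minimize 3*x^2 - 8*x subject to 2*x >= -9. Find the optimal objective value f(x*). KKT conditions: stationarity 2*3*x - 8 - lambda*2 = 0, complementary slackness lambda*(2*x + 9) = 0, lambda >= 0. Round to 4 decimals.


Step 1: Try lambda = 0 (constraint inactive).
Stationarity: 2*3*x - 8 = 0
x* = 8/(2*3) = 4/3 = 1.3333 (rounded; the exact value 4/3 is used below)
Check constraint: 2*1.3333 = 2.6666 >= -9 -- satisfied.
Step 2: Compute optimal value.
f(x*) = 3*(4/3)^2 - 8*(4/3) = -5.3333


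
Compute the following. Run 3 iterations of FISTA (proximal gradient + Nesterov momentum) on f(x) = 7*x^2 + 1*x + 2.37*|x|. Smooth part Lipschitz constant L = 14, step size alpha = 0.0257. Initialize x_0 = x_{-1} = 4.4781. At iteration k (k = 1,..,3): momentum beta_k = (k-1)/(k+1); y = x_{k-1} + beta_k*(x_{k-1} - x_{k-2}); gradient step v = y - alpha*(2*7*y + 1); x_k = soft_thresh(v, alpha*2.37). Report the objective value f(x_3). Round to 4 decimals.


FISTA on f(x) = 7*x^2 + 1*x + 2.37*|x|
L = 14, alpha = 0.0257
Iteration 1: beta = 0.0, y = 4.4781 + 0.0*(4.4781 - 4.4781) = 4.4781
  grad(y) = 63.6934, v = y - alpha*grad = 2.8412
  prox(v) = soft_thresh(2.8412, 0.0609) = 2.7803
Iteration 2: beta = 0.3333, y = 2.7803 + 0.3333*(2.7803 - 4.4781) = 2.2143
  grad(y) = 32.0006, v = y - alpha*grad = 1.3919
  prox(v) = soft_thresh(1.3919, 0.0609) = 1.331
Iteration 3: beta = 0.5, y = 1.331 + 0.5*(1.331 - 2.7803) = 0.6064
  grad(y) = 9.4892, v = y - alpha*grad = 0.3625
  prox(v) = soft_thresh(0.3625, 0.0609) = 0.3016
f(x_3) = 7*0.3016^2 + 1*0.3016 + 2.37*|0.3016| = 1.653


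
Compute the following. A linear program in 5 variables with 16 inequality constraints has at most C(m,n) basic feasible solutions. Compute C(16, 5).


Each vertex corresponds to some choice of n active constraints out of m, so the number of vertices is at most C(m, n) = m! / (n!(m-n)!).
m = 16, n = 5
Numerator: 16 * 15 * 14 * 13 * 12
Denominator: 5! = 120
C(16, 5) = 4368


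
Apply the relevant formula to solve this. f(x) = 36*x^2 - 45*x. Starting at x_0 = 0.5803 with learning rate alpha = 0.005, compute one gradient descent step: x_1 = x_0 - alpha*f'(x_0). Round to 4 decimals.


We compute the gradient at x_0 and apply the update.
f'(x) = 72*x - 45
f'(0.5803) = 72*0.5803 - 45 = -3.2184
x_1 = 0.5803 - 0.005*-3.2184 = 0.5964


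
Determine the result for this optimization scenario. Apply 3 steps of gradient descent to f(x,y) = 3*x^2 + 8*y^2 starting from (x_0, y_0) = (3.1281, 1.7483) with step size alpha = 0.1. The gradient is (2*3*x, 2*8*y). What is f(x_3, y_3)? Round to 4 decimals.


Gradient descent on f(x,y) = 3*x^2 + 8*y^2.
Starting point: (3.1281, 1.7483), alpha = 0.1
Step 1: grad_x = 2*3*3.1281 = 18.7686, grad_y = 2*8*1.7483 = 27.9728
  x_1 = 3.1281 - 0.1*18.7686 = 1.2512
  y_1 = 1.7483 - 0.1*27.9728 = -1.049
Step 2: grad_x = 2*3*1.2512 = 7.5074, grad_y = 2*8*-1.049 = -16.7837
  x_2 = 1.2512 - 0.1*7.5074 = 0.5005
  y_2 = -1.049 - 0.1*-16.7837 = 0.6294
Step 3: grad_x = 2*3*0.5005 = 3.003, grad_y = 2*8*0.6294 = 10.0702
  x_3 = 0.5005 - 0.1*3.003 = 0.2002
  y_3 = 0.6294 - 0.1*10.0702 = -0.3776
f(0.2002, -0.3776) = 3*0.2002^2 + 8*(-0.3776)^2 = 1.2611


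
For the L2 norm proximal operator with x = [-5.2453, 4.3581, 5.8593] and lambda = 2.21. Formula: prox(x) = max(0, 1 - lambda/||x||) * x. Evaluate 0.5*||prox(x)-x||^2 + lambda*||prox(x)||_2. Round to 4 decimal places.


Step 1: Compute ||x||.
||x|| = 8.991
Step 2: Compute scaling factor.
scale = max(0, 1 - 2.21/8.991) = 0.7542
Step 3: prox(x) = [-3.956, 3.2869, 4.4191]
||prox(x)|| = 6.781
Step 4: Proximal objective.
0.5*||prox-x||^2 = 2.4421
lambda*||prox|| = 14.986
Total = 17.428


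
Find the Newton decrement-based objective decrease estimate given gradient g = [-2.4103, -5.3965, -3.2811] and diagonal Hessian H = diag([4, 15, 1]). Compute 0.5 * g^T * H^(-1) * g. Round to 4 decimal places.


Step 1: H is diagonal, so H^(-1) * g = [-0.6026, -0.3598, -3.2811].
Step 2: g^T H^(-1) g = sum_i g_i^2 / H_ii
  = (-2.4103)^2/4 + (-5.3965)^2/15 + (-3.2811)^2/1
  = 1.4524 + 1.9415 + 10.7656 = 14.1595
Step 3: Objective decrease = 0.5 * g^T H^(-1) g = 7.0797


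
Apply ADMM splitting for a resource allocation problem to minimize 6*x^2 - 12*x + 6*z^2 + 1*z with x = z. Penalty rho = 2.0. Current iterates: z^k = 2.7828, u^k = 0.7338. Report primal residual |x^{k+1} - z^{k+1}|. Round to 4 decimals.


ADMM iteration with rho = 2.0, z^k = 2.7828, u^k = 0.7338
Step 1: x-update.
Minimize 6*x^2 - 12*x + (2.0/2)*(x - 2.7828 + 0.7338)^2
FOC: (2*6 + 2.0)*x = 12 + 2.0*(2.7828 - 0.7338)
x^{k+1} = 1.1499
Step 2: z-update.
Minimize 6*z^2 + 1*z + (2.0/2)*(1.1499 - z + 0.7338)^2
FOC: (2*6 + 2.0)*z = -1 + 2.0*(1.1499 + 0.7338)
z^{k+1} = 0.1977
Step 3: u-update.
u^{k+1} = 0.7338 + 1.1499 - 0.1977 = 1.686
Step 4: Primal residual = |1.1499 - 0.1977| = 0.9522


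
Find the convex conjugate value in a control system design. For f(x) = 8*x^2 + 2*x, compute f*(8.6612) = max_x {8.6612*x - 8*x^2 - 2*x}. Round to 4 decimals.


f*(y) = sup_x {y*x - a*x^2 - b*x} = sup_x {(y-b)*x - a*x^2}
FOC: (y - b) - 2a*x = 0 => x* = (y - b)/(2a)
x* = (8.6612 - 2)/(2*8) = 0.4163
f*(8.6612) = (y-b)^2/(4a) = (8.6612 - 2)^2/(4*8)
= 44.3716/32 = 1.3866


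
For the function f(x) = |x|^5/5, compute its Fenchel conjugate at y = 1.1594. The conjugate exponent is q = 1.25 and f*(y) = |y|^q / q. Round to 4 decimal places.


The conjugate exponent q satisfies 1/p + 1/q = 1.
p = 5, so q = 5/(5 - 1) = 1.25
|y|^q = 1.1594^1.25 = 1.2031
f*(1.1594) = 1.2031 / 1.25 = 0.9625


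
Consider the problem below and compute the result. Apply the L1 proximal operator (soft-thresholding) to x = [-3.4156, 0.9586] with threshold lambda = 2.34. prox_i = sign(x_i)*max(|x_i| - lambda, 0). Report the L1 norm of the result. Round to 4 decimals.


Soft-thresholding with lambda = 2.34:
prox(-3.4156) = sign(-3.4156)*max(|-3.4156| - 2.34, 0) = -1.0756
prox(0.9586) = sign(0.9586)*max(|0.9586| - 2.34, 0) = 0.0
prox(x) = [-1.0756, 0.0]
||prox(x)||_1 = 1.0756 + 0.0 = 1.0756


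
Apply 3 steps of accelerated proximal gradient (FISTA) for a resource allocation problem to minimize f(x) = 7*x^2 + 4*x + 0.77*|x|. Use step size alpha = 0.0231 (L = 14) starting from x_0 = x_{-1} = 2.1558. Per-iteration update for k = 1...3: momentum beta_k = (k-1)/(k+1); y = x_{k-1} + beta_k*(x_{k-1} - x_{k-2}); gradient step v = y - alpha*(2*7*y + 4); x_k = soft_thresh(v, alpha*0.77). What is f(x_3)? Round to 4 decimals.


FISTA on f(x) = 7*x^2 + 4*x + 0.77*|x|
L = 14, alpha = 0.0231
Iteration 1: beta = 0.0, y = 2.1558 + 0.0*(2.1558 - 2.1558) = 2.1558
  grad(y) = 34.1812, v = y - alpha*grad = 1.3662
  prox(v) = soft_thresh(1.3662, 0.0178) = 1.3484
Iteration 2: beta = 0.3333, y = 1.3484 + 0.3333*(1.3484 - 2.1558) = 1.0793
  grad(y) = 19.1102, v = y - alpha*grad = 0.6379
  prox(v) = soft_thresh(0.6379, 0.0178) = 0.6201
Iteration 3: beta = 0.5, y = 0.6201 + 0.5*(0.6201 - 1.3484) = 0.2559
  grad(y) = 7.5825, v = y - alpha*grad = 0.0807
  prox(v) = soft_thresh(0.0807, 0.0178) = 0.0629
f(x_3) = 7*0.0629^2 + 4*0.0629 + 0.77*|0.0629| = 0.328


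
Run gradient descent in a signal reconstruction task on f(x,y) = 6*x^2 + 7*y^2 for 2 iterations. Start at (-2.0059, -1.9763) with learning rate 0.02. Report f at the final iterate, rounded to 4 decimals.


Gradient descent on f(x,y) = 6*x^2 + 7*y^2.
Starting point: (-2.0059, -1.9763), alpha = 0.02
Step 1: grad_x = 2*6*-2.0059 = -24.0708, grad_y = 2*7*-1.9763 = -27.6682
  x_1 = -2.0059 - 0.02*-24.0708 = -1.5245
  y_1 = -1.9763 - 0.02*-27.6682 = -1.4229
Step 2: grad_x = 2*6*-1.5245 = -18.2938, grad_y = 2*7*-1.4229 = -19.9211
  x_2 = -1.5245 - 0.02*-18.2938 = -1.1586
  y_2 = -1.4229 - 0.02*-19.9211 = -1.0245
f(-1.1586, -1.0245) = 6*(-1.1586)^2 + 7*(-1.0245)^2 = 15.4016


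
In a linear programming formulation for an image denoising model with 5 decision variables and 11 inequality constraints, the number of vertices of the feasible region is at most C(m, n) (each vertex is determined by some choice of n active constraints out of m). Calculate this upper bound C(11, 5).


Each vertex corresponds to some choice of n active constraints out of m, so the number of vertices is at most C(m, n) = m! / (n!(m-n)!).
m = 11, n = 5
Numerator: 11 * 10 * 9 * 8 * 7
Denominator: 5! = 120
C(11, 5) = 462


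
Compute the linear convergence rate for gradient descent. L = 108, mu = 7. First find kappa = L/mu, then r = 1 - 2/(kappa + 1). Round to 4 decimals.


Step 1: Compute the condition number.
kappa = L/mu = 108/7 = 15.4286
Step 2: Compute the convergence rate.
r = 1 - 2/(kappa + 1) = 1 - 2*mu/(L + mu) = (L - mu)/(L + mu) = 101/115 = 0.8783


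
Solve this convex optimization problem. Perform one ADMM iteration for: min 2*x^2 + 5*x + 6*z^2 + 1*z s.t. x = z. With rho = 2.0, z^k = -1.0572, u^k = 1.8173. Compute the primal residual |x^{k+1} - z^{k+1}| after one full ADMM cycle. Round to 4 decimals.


ADMM iteration with rho = 2.0, z^k = -1.0572, u^k = 1.8173
Step 1: x-update.
Minimize 2*x^2 + 5*x + (2.0/2)*(x + 1.0572 + 1.8173)^2
FOC: (2*2 + 2.0)*x = -5 + 2.0*(-1.0572 - 1.8173)
x^{k+1} = -1.7915
Step 2: z-update.
Minimize 6*z^2 + 1*z + (2.0/2)*(-1.7915 - z + 1.8173)^2
FOC: (2*6 + 2.0)*z = -1 + 2.0*(-1.7915 + 1.8173)
z^{k+1} = -0.0677
Step 3: u-update.
u^{k+1} = 1.8173 - 1.7915 + 0.0677 = 0.0935
Step 4: Primal residual = |-1.7915 + 0.0677| = 1.7238


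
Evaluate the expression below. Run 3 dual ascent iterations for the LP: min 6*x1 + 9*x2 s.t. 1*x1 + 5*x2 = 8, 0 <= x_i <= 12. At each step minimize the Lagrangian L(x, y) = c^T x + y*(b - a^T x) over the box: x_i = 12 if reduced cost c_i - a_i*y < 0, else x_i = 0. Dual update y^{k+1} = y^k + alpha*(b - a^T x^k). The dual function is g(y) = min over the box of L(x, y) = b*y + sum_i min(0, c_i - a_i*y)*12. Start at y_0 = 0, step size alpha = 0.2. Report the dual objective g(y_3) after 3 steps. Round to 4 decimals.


Dual ascent for LP: min 6*x1 + 9*x2, 1*x1 + 5*x2 = 8, 0 <= x_i <= 12
Step 1: y^k = 0.0, reduced costs: (6.0, 9.0)
  x^k = (0.0, 0.0), subgradient = b - a^T x = 8.0
  y^{k+1} = 0.0 + 0.2*8.0 = 1.6
Step 2: y^k = 1.6, reduced costs: (4.4, 1.0)
  x^k = (0.0, 0.0), subgradient = b - a^T x = 8.0
  y^{k+1} = 1.6 + 0.2*8.0 = 3.2
Step 3: y^k = 3.2, reduced costs: (2.8, -7.0)
  x^k = (0.0, 12.0), subgradient = b - a^T x = -52.0
  y^{k+1} = 3.2 + 0.2*-52.0 = -7.2
Dual objective at y_3 = -7.2: reduced costs (13.2, 45.0), box minimizer x = (0.0, 0.0)
g(y_3) = b*y + (c1 - a1*y)*x1 + (c2 - a2*y)*x2 = 8*(-7.2) + 13.2*0.0 + 45.0*0.0 = -57.6 + 0.0 + 0.0 = -57.6


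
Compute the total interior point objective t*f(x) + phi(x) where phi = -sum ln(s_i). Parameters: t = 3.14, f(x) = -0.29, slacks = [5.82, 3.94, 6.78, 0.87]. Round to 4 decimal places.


Step 1: Compute log-barrier.
ln values: [1.7613, 1.3712, 1.914, -0.1393]
phi = -(1.7613 + 1.3712 + 1.914 - 0.1393) = -4.9072
Step 2: Compute augmented objective.
t*f(x) = 3.14*-0.29 = -0.9106
Total = -0.9106 - 4.9072 = -5.8178


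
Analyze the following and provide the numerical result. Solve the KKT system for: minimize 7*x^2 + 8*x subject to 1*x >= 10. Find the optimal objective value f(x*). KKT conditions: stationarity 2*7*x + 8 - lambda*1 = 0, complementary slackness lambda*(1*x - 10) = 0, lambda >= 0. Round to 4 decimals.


Step 1: Try lambda = 0 (constraint inactive).
x_unc = -8/(2*7) = -0.5714
Check: 1*-0.5714 = -0.5714 < 10 -- violated!
Step 2: Constraint must be active: 1*x = 10
x* = 10/1 = 10.0
lambda = (2*7*10.0 + 8)/1 = 148.0
Step 3: Compute optimal value.
f(x*) = 7*10.0^2 + 8*10.0 = 780.0


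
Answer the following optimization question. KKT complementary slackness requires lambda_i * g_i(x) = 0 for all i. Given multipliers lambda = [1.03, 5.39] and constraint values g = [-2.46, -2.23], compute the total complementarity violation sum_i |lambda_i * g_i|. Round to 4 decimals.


KKT complementary slackness check:
lambda_1 * g_1 = 1.03 * -2.46 = -2.5338
lambda_2 * g_2 = 5.39 * -2.23 = -12.0197
Total violation = 2.5338 + 12.0197 = 14.5535


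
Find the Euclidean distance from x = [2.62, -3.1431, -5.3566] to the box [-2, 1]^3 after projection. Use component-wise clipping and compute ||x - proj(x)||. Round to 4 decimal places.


Project each component onto [-2, 1].
clip(2.62) = 1.0, clip(-3.1431) = -2.0, clip(-5.3566) = -2.0
Projection = [1.0, -2.0, -2.0]
Squared diffs: [2.6244, 1.3067, 11.2668]
Distance = sqrt(15.1979) = 3.8984


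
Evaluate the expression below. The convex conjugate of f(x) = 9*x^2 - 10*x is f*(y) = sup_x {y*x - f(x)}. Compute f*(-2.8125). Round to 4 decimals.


f*(y) = sup_x {y*x - a*x^2 - b*x} = sup_x {(y-b)*x - a*x^2}
FOC: (y - b) - 2a*x = 0 => x* = (y - b)/(2a)
x* = (-2.8125 + 10)/(2*9) = 0.3993
f*(-2.8125) = (y-b)^2/(4a) = (-2.8125 + 10)^2/(4*9)
= 51.6602/36 = 1.435


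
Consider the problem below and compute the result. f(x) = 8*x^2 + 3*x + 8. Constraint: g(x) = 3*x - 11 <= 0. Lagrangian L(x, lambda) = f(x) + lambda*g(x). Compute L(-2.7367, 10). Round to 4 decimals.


Step 1: Evaluate f(x).
f(-2.7367) = 8*(-2.7367)^2 + 3*(-2.7367) + 8 = 59.7061
Step 2: Evaluate g(x).
g(-2.7367) = 3*-2.7367 - 11 = -19.2101
Step 3: Compute Lagrangian.
L = 59.7061 + 10*-19.2101 = -132.3949


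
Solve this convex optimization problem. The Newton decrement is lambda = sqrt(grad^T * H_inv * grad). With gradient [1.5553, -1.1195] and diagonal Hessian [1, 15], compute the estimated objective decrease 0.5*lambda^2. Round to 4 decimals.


Step 1: H is diagonal, so H^(-1) * g = [1.5553, -0.0746].
Step 2: g^T H^(-1) g = sum_i g_i^2 / H_ii
  = (1.5553)^2/1 + (-1.1195)^2/15
  = 2.419 + 0.0836 = 2.5025
Step 3: Objective decrease = 0.5 * g^T H^(-1) g = 1.2513


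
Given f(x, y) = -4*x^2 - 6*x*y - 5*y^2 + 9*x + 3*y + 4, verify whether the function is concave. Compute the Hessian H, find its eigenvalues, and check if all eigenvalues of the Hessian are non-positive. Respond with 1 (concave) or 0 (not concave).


The Hessian of f(x,y) = -4*x^2 - 6*x*y - 5*y^2 + 9*x + 3*y + 4 is:
H = [[-8, -6], [-6, -10]]
Trace = -8 - 10 = -18
Determinant = -8*-10 - (-6)^2 = 44
Discriminant = (-18)^2 - 4*44 = 148.0
Eigenvalues: lambda_1 = -15.0828, lambda_2 = -2.9172
The function is concave.

1


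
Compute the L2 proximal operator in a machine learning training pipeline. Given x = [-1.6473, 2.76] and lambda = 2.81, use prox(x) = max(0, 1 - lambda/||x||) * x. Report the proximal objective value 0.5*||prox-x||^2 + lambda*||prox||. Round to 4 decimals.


Step 1: Compute ||x||.
||x|| = 3.2142
Step 2: Compute scaling factor.
scale = max(0, 1 - 2.81/3.2142) = 0.1258
Step 3: prox(x) = [-0.2072, 0.3471]
||prox(x)|| = 0.4042
Step 4: Proximal objective.
0.5*||prox-x||^2 = 3.9481
lambda*||prox|| = 1.1358
Total = 5.0839


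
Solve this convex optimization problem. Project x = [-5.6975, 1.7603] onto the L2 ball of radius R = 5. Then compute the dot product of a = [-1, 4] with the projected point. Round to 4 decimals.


Step 1: Compute ||x|| (intermediates to 6 decimals).
||x|| = sqrt((-5.6975)^2 + 1.7603^2) = 5.963234
Step 2: Project.
Since ||x|| > R, scale = R/||x|| = 5/5.963234 = 0.838471, proj(x) = scale * x
proj(x) = [-4.777189, 1.475961]
Step 3: Dot product.
a^T * proj(x) = -1*(-4.777189) + 4*1.475961 = 10.681


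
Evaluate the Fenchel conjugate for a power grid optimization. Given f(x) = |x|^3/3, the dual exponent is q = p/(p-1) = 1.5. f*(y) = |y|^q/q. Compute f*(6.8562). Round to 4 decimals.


The conjugate exponent q satisfies 1/p + 1/q = 1.
p = 3, so q = 3/(3 - 1) = 1.5
|y|^q = 6.8562^1.5 = 17.9525
f*(6.8562) = 17.9525 / 1.5 = 11.9683


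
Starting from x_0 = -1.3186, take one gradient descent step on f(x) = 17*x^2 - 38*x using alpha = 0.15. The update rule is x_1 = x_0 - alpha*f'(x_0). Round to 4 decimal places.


We compute the gradient at x_0 and apply the update.
f'(x) = 34*x - 38
f'(-1.3186) = 34*-1.3186 - 38 = -82.8324
x_1 = -1.3186 - 0.15*-82.8324 = 11.1063


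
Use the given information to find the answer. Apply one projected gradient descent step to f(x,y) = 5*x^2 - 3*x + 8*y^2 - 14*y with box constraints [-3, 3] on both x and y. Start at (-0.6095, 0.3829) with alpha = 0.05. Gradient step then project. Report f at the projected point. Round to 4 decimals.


Step 1: Compute gradient at (-0.6095, 0.3829).
grad_x = 2*5*-0.6095 - 3 = -9.095
grad_y = 2*8*0.3829 - 14 = -7.8736
Step 2: Gradient step.
x_raw = -0.6095 - 0.05*-9.095 = -0.1548
y_raw = 0.3829 - 0.05*-7.8736 = 0.7766
Step 3: Project onto [-3, 3].
x_proj = clip(-0.1548) = -0.1548
y_proj = clip(0.7766) = 0.7766
Step 4: Evaluate f.
f(-0.1548, 0.7766) = -5.4635


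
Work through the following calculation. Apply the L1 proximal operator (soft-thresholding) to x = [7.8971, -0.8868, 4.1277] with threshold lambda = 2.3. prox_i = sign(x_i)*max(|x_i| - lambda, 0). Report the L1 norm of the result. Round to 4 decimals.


Soft-thresholding with lambda = 2.3:
prox(7.8971) = sign(7.8971)*max(|7.8971| - 2.3, 0) = 5.5971
prox(-0.8868) = sign(-0.8868)*max(|-0.8868| - 2.3, 0) = 0.0
prox(4.1277) = sign(4.1277)*max(|4.1277| - 2.3, 0) = 1.8277
prox(x) = [5.5971, 0.0, 1.8277]
||prox(x)||_1 = 5.5971 + 0.0 + 1.8277 = 7.4248


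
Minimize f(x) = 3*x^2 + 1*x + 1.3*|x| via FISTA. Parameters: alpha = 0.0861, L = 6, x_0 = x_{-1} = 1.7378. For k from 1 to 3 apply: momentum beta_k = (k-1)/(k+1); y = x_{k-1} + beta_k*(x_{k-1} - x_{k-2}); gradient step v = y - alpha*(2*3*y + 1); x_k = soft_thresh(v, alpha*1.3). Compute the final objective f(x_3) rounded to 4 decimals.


FISTA on f(x) = 3*x^2 + 1*x + 1.3*|x|
L = 6, alpha = 0.0861
Iteration 1: beta = 0.0, y = 1.7378 + 0.0*(1.7378 - 1.7378) = 1.7378
  grad(y) = 11.4268, v = y - alpha*grad = 0.754
  prox(v) = soft_thresh(0.754, 0.1119) = 0.642
Iteration 2: beta = 0.3333, y = 0.642 + 0.3333*(0.642 - 1.7378) = 0.2768
  grad(y) = 2.6606, v = y - alpha*grad = 0.0477
  prox(v) = soft_thresh(0.0477, 0.1119) = 0.0
Iteration 3: beta = 0.5, y = 0.0 + 0.5*(0.0 - 0.642) = -0.321
  grad(y) = -0.9261, v = y - alpha*grad = -0.2413
  prox(v) = soft_thresh(-0.2413, 0.1119) = -0.1293
f(x_3) = 3*(-0.1293)^2 + 1*(-0.1293) + 1.3*|-0.1293| = 0.089


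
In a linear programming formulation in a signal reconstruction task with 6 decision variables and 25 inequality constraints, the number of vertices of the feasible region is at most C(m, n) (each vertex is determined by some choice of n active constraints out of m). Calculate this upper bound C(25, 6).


Each vertex corresponds to some choice of n active constraints out of m, so the number of vertices is at most C(m, n) = m! / (n!(m-n)!).
m = 25, n = 6
Numerator: 25 * 24 * 23 * 22 * 21 * 20
Denominator: 6! = 720
C(25, 6) = 177100


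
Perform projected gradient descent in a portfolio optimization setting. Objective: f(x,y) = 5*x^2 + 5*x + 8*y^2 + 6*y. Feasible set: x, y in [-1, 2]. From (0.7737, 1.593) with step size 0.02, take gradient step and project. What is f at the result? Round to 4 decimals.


Step 1: Compute gradient at (0.7737, 1.593).
grad_x = 2*5*0.7737 + 5 = 12.737
grad_y = 2*8*1.593 + 6 = 31.488
Step 2: Gradient step.
x_raw = 0.7737 - 0.02*12.737 = 0.519
y_raw = 1.593 - 0.02*31.488 = 0.9632
Step 3: Project onto [-1, 2].
x_proj = clip(0.519) = 0.519
y_proj = clip(0.9632) = 0.9632
Step 4: Evaluate f.
f(0.519, 0.9632) = 17.1435


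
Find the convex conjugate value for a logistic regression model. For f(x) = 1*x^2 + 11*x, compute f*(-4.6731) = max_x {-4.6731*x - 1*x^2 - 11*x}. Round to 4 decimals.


f*(y) = sup_x {y*x - a*x^2 - b*x} = sup_x {(y-b)*x - a*x^2}
FOC: (y - b) - 2a*x = 0 => x* = (y - b)/(2a)
x* = (-4.6731 - 11)/(2*1) = -7.8366
f*(-4.6731) = (y-b)^2/(4a) = (-4.6731 - 11)^2/(4*1)
= 245.6461/4 = 61.4115


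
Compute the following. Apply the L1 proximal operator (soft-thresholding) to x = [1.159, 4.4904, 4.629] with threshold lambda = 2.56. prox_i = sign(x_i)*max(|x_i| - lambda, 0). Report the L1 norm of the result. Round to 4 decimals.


Soft-thresholding with lambda = 2.56:
prox(1.159) = sign(1.159)*max(|1.159| - 2.56, 0) = 0.0
prox(4.4904) = sign(4.4904)*max(|4.4904| - 2.56, 0) = 1.9304
prox(4.629) = sign(4.629)*max(|4.629| - 2.56, 0) = 2.069
prox(x) = [0.0, 1.9304, 2.069]
||prox(x)||_1 = 0.0 + 1.9304 + 2.069 = 3.9994


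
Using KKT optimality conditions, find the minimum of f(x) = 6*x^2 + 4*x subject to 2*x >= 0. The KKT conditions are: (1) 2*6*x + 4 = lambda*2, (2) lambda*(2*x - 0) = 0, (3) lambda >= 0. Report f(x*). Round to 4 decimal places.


Step 1: Try lambda = 0 (constraint inactive).
x_unc = -4/(2*6) = -0.3333
Check: 2*-0.3333 = -0.6666 < 0 -- violated!
Step 2: Constraint must be active: 2*x = 0
x* = 0/2 = 0.0
lambda = (2*6*0.0 + 4)/2 = 2.0
Step 3: Compute optimal value.
f(x*) = 6*0.0^2 + 4*0.0 = 0.0


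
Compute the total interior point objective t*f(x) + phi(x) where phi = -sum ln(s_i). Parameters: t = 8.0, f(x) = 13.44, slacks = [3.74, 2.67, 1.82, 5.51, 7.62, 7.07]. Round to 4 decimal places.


Step 1: Compute log-barrier.
ln values: [1.3191, 0.9821, 0.5988, 1.7066, 2.0308, 1.9559]
phi = -(1.3191 + 0.9821 + 0.5988 + 1.7066 + 2.0308 + 1.9559) = -8.5932
Step 2: Compute augmented objective.
t*f(x) = 8.0*13.44 = 107.52
Total = 107.52 - 8.5932 = 98.9268


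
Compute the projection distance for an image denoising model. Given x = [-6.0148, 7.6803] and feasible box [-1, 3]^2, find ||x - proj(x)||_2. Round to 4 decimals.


Project each component onto [-1, 3].
clip(-6.0148) = -1.0, clip(7.6803) = 3.0
Projection = [-1.0, 3.0]
Squared diffs: [25.1482, 21.9052]
Distance = sqrt(47.0534) = 6.8596


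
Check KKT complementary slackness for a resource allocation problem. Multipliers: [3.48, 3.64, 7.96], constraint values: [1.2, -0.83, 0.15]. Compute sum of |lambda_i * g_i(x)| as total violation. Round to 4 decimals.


KKT complementary slackness check:
lambda_1 * g_1 = 3.48 * 1.2 = 4.176
lambda_2 * g_2 = 3.64 * -0.83 = -3.0212
lambda_3 * g_3 = 7.96 * 0.15 = 1.194
Total violation = 4.176 + 3.0212 + 1.194 = 8.3912


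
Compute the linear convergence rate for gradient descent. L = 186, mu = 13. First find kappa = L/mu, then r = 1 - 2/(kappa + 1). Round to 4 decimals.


Step 1: Compute the condition number.
kappa = L/mu = 186/13 = 14.3077
Step 2: Compute the convergence rate.
r = 1 - 2/(kappa + 1) = 1 - 2*mu/(L + mu) = (L - mu)/(L + mu) = 173/199 = 0.8693


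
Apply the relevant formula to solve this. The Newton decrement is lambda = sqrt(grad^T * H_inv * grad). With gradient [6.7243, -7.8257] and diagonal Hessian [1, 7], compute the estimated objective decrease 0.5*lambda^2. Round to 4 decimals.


Step 1: H is diagonal, so H^(-1) * g = [6.7243, -1.118].
Step 2: g^T H^(-1) g = sum_i g_i^2 / H_ii
  = (6.7243)^2/1 + (-7.8257)^2/7
  = 45.2162 + 8.7488 = 53.965
Step 3: Objective decrease = 0.5 * g^T H^(-1) g = 26.9825


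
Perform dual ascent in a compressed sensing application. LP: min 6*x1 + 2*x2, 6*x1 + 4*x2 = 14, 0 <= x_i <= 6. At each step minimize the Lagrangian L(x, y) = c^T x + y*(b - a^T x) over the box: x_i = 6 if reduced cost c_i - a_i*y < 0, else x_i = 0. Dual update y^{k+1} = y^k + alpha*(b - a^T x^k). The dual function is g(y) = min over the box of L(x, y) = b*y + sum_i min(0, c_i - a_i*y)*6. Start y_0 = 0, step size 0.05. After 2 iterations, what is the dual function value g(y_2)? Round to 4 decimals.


Dual ascent for LP: min 6*x1 + 2*x2, 6*x1 + 4*x2 = 14, 0 <= x_i <= 6
Step 1: y^k = 0.0, reduced costs: (6.0, 2.0)
  x^k = (0.0, 0.0), subgradient = b - a^T x = 14.0
  y^{k+1} = 0.0 + 0.05*14.0 = 0.7
Step 2: y^k = 0.7, reduced costs: (1.8, -0.8)
  x^k = (0.0, 6.0), subgradient = b - a^T x = -10.0
  y^{k+1} = 0.7 + 0.05*-10.0 = 0.2
Dual objective at y_2 = 0.2: reduced costs (4.8, 1.2), box minimizer x = (0.0, 0.0)
g(y_2) = b*y + (c1 - a1*y)*x1 + (c2 - a2*y)*x2 = 14*0.2 + 4.8*0.0 + 1.2*0.0 = 2.8 + 0.0 + 0.0 = 2.8


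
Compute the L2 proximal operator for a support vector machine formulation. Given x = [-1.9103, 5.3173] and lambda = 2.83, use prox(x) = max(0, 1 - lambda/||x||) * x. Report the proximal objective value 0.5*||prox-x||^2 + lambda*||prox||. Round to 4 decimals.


Step 1: Compute ||x||.
||x|| = 5.65
Step 2: Compute scaling factor.
scale = max(0, 1 - 2.83/5.65) = 0.4991
Step 3: prox(x) = [-0.9535, 2.654]
||prox(x)|| = 2.82
Step 4: Proximal objective.
0.5*||prox-x||^2 = 4.0045
lambda*||prox|| = 7.9806
Total = 11.9852


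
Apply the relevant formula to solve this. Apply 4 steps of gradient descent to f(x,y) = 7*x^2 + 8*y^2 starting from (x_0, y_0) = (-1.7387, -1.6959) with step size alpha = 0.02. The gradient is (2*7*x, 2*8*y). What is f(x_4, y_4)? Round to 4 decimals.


Gradient descent on f(x,y) = 7*x^2 + 8*y^2.
Starting point: (-1.7387, -1.6959), alpha = 0.02
Step 1: grad_x = 2*7*-1.7387 = -24.3418, grad_y = 2*8*-1.6959 = -27.1344
  x_1 = -1.7387 - 0.02*-24.3418 = -1.2519
  y_1 = -1.6959 - 0.02*-27.1344 = -1.1532
Step 2: grad_x = 2*7*-1.2519 = -17.5261, grad_y = 2*8*-1.1532 = -18.4514
  x_2 = -1.2519 - 0.02*-17.5261 = -0.9013
  y_2 = -1.1532 - 0.02*-18.4514 = -0.7842
Step 3: grad_x = 2*7*-0.9013 = -12.6188, grad_y = 2*8*-0.7842 = -12.5469
  x_3 = -0.9013 - 0.02*-12.6188 = -0.649
  y_3 = -0.7842 - 0.02*-12.5469 = -0.5332
Step 4: grad_x = 2*7*-0.649 = -9.0855, grad_y = 2*8*-0.5332 = -8.5319
  x_4 = -0.649 - 0.02*-9.0855 = -0.4673
  y_4 = -0.5332 - 0.02*-8.5319 = -0.3626
f(-0.4673, -0.3626) = 7*(-0.4673)^2 + 8*(-0.3626)^2 = 2.5802


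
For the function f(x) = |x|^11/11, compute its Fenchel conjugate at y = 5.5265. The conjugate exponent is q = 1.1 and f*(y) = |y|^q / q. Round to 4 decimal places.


The conjugate exponent q satisfies 1/p + 1/q = 1.
p = 11, so q = 11/(11 - 1) = 1.1
|y|^q = 5.5265^1.1 = 6.5568
f*(5.5265) = 6.5568 / 1.1 = 5.9608


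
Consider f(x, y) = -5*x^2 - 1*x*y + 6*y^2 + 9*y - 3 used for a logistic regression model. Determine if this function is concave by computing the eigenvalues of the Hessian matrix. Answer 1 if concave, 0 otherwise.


The Hessian of f(x,y) = -5*x^2 - 1*x*y + 6*y^2 + 9*y - 3 is:
H = [[-10, -1], [-1, 12]]
Trace = -10 + 12 = 2
Determinant = -10*12 - (-1)^2 = -121
Discriminant = (2)^2 - 4*-121 = 488.0
Eigenvalues: lambda_1 = -10.0454, lambda_2 = 12.0454
The function is not concave.

0


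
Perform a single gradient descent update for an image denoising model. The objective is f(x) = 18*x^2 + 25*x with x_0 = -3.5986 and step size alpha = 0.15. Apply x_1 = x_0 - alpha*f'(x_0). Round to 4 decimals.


We compute the gradient at x_0 and apply the update.
f'(x) = 36*x + 25
f'(-3.5986) = 36*-3.5986 + 25 = -104.5496
x_1 = -3.5986 - 0.15*-104.5496 = 12.0838


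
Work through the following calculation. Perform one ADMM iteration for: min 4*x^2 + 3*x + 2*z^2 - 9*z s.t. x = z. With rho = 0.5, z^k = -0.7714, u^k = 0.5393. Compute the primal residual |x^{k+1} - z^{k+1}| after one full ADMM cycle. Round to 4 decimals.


ADMM iteration with rho = 0.5, z^k = -0.7714, u^k = 0.5393
Step 1: x-update.
Minimize 4*x^2 + 3*x + (0.5/2)*(x + 0.7714 + 0.5393)^2
FOC: (2*4 + 0.5)*x = -3 + 0.5*(-0.7714 - 0.5393)
x^{k+1} = -0.43
Step 2: z-update.
Minimize 2*z^2 - 9*z + (0.5/2)*(-0.43 - z + 0.5393)^2
FOC: (2*2 + 0.5)*z = 9 + 0.5*(-0.43 + 0.5393)
z^{k+1} = 2.0121
Step 3: u-update.
u^{k+1} = 0.5393 - 0.43 - 2.0121 = -1.9029
Step 4: Primal residual = |-0.43 - 2.0121| = 2.4422


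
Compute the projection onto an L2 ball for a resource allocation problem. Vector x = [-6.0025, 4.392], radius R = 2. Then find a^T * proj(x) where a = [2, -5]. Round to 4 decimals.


Step 1: Compute ||x|| (intermediates to 6 decimals).
||x|| = sqrt((-6.0025)^2 + 4.392^2) = 7.437719
Step 2: Project.
Since ||x|| > R, scale = R/||x|| = 2/7.437719 = 0.2689, proj(x) = scale * x
proj(x) = [-1.614072, 1.181009]
Step 3: Dot product.
a^T * proj(x) = 2*(-1.614072) - 5*1.181009 = -9.1332


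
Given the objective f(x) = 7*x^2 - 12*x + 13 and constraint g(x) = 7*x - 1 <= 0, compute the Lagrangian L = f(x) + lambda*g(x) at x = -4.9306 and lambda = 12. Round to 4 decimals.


Step 1: Evaluate f(x).
f(-4.9306) = 7*(-4.9306)^2 - 12*(-4.9306) + 13 = 242.3429
Step 2: Evaluate g(x).
g(-4.9306) = 7*-4.9306 - 1 = -35.5142
Step 3: Compute Lagrangian.
L = 242.3429 + 12*-35.5142 = -183.8275


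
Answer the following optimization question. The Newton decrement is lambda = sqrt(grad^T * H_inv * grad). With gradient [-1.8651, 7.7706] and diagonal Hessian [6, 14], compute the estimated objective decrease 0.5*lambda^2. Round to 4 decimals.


Step 1: H is diagonal, so H^(-1) * g = [-0.3109, 0.555].
Step 2: g^T H^(-1) g = sum_i g_i^2 / H_ii
  = (-1.8651)^2/6 + (7.7706)^2/14
  = 0.5798 + 4.313 = 4.8928
Step 3: Objective decrease = 0.5 * g^T H^(-1) g = 2.4464


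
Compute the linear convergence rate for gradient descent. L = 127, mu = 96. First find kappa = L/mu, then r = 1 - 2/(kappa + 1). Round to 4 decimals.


Step 1: Compute the condition number.
kappa = L/mu = 127/96 = 1.3229
Step 2: Compute the convergence rate.
r = 1 - 2/(kappa + 1) = 1 - 2*mu/(L + mu) = (L - mu)/(L + mu) = 31/223 = 0.139


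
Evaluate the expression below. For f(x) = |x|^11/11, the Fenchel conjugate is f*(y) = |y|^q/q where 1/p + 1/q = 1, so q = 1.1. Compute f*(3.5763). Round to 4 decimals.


The conjugate exponent q satisfies 1/p + 1/q = 1.
p = 11, so q = 11/(11 - 1) = 1.1
|y|^q = 3.5763^1.1 = 4.0623
f*(3.5763) = 4.0623 / 1.1 = 3.693


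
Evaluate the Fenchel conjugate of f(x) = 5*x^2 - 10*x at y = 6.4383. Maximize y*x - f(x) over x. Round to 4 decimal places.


f*(y) = sup_x {y*x - a*x^2 - b*x} = sup_x {(y-b)*x - a*x^2}
FOC: (y - b) - 2a*x = 0 => x* = (y - b)/(2a)
x* = (6.4383 + 10)/(2*5) = 1.6438
f*(6.4383) = (y-b)^2/(4a) = (6.4383 + 10)^2/(4*5)
= 270.2177/20 = 13.5109


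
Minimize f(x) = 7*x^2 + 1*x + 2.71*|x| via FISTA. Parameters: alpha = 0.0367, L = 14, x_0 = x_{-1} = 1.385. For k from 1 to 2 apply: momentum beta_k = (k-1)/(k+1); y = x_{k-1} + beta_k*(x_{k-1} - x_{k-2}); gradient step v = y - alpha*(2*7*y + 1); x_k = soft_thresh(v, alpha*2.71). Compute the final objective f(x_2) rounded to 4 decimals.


FISTA on f(x) = 7*x^2 + 1*x + 2.71*|x|
L = 14, alpha = 0.0367
Iteration 1: beta = 0.0, y = 1.385 + 0.0*(1.385 - 1.385) = 1.385
  grad(y) = 20.39, v = y - alpha*grad = 0.6367
  prox(v) = soft_thresh(0.6367, 0.0995) = 0.5372
Iteration 2: beta = 0.3333, y = 0.5372 + 0.3333*(0.5372 - 1.385) = 0.2546
  grad(y) = 4.565, v = y - alpha*grad = 0.0871
  prox(v) = soft_thresh(0.0871, 0.0995) = 0.0
f(x_2) = 7*0.0^2 + 1*0.0 + 2.71*|0.0| = 0.0


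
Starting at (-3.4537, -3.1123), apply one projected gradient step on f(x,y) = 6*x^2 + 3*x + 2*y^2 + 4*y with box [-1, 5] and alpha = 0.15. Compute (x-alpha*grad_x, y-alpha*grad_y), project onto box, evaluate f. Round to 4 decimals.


Step 1: Compute gradient at (-3.4537, -3.1123).
grad_x = 2*6*-3.4537 + 3 = -38.4444
grad_y = 2*2*-3.1123 + 4 = -8.4492
Step 2: Gradient step.
x_raw = -3.4537 - 0.15*-38.4444 = 2.313
y_raw = -3.1123 - 0.15*-8.4492 = -1.8449
Step 3: Project onto [-1, 5].
x_proj = clip(2.313) = 2.313
y_proj = clip(-1.8449) = -1.0
Step 4: Evaluate f.
f(2.313, -1.0) = 37.0376


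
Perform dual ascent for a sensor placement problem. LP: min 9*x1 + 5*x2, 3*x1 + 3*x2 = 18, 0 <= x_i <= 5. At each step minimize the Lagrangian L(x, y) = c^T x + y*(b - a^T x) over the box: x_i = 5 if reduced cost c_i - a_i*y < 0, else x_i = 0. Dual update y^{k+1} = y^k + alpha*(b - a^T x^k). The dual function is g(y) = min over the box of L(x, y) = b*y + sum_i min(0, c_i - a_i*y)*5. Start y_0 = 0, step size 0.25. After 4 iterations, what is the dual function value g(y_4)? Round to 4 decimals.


Dual ascent for LP: min 9*x1 + 5*x2, 3*x1 + 3*x2 = 18, 0 <= x_i <= 5
Step 1: y^k = 0.0, reduced costs: (9.0, 5.0)
  x^k = (0.0, 0.0), subgradient = b - a^T x = 18.0
  y^{k+1} = 0.0 + 0.25*18.0 = 4.5
Step 2: y^k = 4.5, reduced costs: (-4.5, -8.5)
  x^k = (5.0, 5.0), subgradient = b - a^T x = -12.0
  y^{k+1} = 4.5 + 0.25*-12.0 = 1.5
Step 3: y^k = 1.5, reduced costs: (4.5, 0.5)
  x^k = (0.0, 0.0), subgradient = b - a^T x = 18.0
  y^{k+1} = 1.5 + 0.25*18.0 = 6.0
Step 4: y^k = 6.0, reduced costs: (-9.0, -13.0)
  x^k = (5.0, 5.0), subgradient = b - a^T x = -12.0
  y^{k+1} = 6.0 + 0.25*-12.0 = 3.0
Dual objective at y_4 = 3.0: reduced costs (0.0, -4.0), box minimizer x = (0.0, 5.0)
g(y_4) = b*y + (c1 - a1*y)*x1 + (c2 - a2*y)*x2 = 18*3.0 + 0.0*0.0 + (-4.0)*5.0 = 54.0 + 0.0 - 20.0 = 34.0


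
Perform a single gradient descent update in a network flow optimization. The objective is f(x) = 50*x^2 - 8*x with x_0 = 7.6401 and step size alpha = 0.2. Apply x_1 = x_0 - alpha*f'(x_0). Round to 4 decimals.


We compute the gradient at x_0 and apply the update.
f'(x) = 100*x - 8
f'(7.6401) = 100*7.6401 - 8 = 756.01
x_1 = 7.6401 - 0.2*756.01 = -143.5619


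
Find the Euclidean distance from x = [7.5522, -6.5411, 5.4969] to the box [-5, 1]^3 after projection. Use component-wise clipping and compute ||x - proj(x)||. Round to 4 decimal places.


Project each component onto [-5, 1].
clip(7.5522) = 1.0, clip(-6.5411) = -5.0, clip(5.4969) = 1.0
Projection = [1.0, -5.0, 1.0]
Squared diffs: [42.9313, 2.375, 20.2221]
Distance = sqrt(65.5284) = 8.095


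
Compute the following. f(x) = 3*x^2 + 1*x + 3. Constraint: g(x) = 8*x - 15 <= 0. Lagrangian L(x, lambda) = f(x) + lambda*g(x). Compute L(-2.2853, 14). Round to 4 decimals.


Step 1: Evaluate f(x).
f(-2.2853) = 3*(-2.2853)^2 + 1*(-2.2853) + 3 = 16.3825
Step 2: Evaluate g(x).
g(-2.2853) = 8*-2.2853 - 15 = -33.2824
Step 3: Compute Lagrangian.
L = 16.3825 + 14*-33.2824 = -449.5711


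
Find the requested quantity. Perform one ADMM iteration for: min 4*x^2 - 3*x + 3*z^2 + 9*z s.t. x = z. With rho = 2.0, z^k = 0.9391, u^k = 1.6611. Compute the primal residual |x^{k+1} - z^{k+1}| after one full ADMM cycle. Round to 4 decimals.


ADMM iteration with rho = 2.0, z^k = 0.9391, u^k = 1.6611
Step 1: x-update.
Minimize 4*x^2 - 3*x + (2.0/2)*(x - 0.9391 + 1.6611)^2
FOC: (2*4 + 2.0)*x = 3 + 2.0*(0.9391 - 1.6611)
x^{k+1} = 0.1556
Step 2: z-update.
Minimize 3*z^2 + 9*z + (2.0/2)*(0.1556 - z + 1.6611)^2
FOC: (2*3 + 2.0)*z = -9 + 2.0*(0.1556 + 1.6611)
z^{k+1} = -0.6708
Step 3: u-update.
u^{k+1} = 1.6611 + 0.1556 + 0.6708 = 2.4875
Step 4: Primal residual = |0.1556 + 0.6708| = 0.8264


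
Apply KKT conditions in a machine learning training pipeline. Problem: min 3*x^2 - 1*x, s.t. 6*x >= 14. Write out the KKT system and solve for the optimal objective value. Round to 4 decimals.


Step 1: Try lambda = 0 (constraint inactive).
x_unc = 1/(2*3) = 0.1667
Check: 6*0.1667 = 1.0002 < 14 -- violated!
Step 2: Constraint must be active: 6*x = 14
x* = 14/6 = 7/3 = 2.3333 (rounded; the exact value 7/3 is used below)
lambda = (2*3*(7/3) - 1)/6 = 2.1667
Step 3: Compute optimal value.
f(x*) = 3*(7/3)^2 - 1*(7/3) = 14.0


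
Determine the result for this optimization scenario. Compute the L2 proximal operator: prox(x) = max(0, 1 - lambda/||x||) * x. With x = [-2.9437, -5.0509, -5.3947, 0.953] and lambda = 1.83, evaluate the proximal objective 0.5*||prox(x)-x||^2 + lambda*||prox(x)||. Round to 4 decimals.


Step 1: Compute ||x||.
||x|| = 8.0117
Step 2: Compute scaling factor.
scale = max(0, 1 - 1.83/8.0117) = 0.7716
Step 3: prox(x) = [-2.2713, -3.8972, -4.1625, 0.7353]
||prox(x)|| = 6.1817
Step 4: Proximal objective.
0.5*||prox-x||^2 = 1.6745
lambda*||prox|| = 11.3125
Total = 12.987


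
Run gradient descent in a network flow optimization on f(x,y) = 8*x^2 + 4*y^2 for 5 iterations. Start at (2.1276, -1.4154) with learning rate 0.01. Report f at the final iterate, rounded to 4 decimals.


Gradient descent on f(x,y) = 8*x^2 + 4*y^2.
Starting point: (2.1276, -1.4154), alpha = 0.01
Step 1: grad_x = 2*8*2.1276 = 34.0416, grad_y = 2*4*-1.4154 = -11.3232
  x_1 = 2.1276 - 0.01*34.0416 = 1.7872
  y_1 = -1.4154 - 0.01*-11.3232 = -1.3022
Step 2: grad_x = 2*8*1.7872 = 28.5949, grad_y = 2*4*-1.3022 = -10.4173
  x_2 = 1.7872 - 0.01*28.5949 = 1.5012
  y_2 = -1.3022 - 0.01*-10.4173 = -1.198
Step 3: grad_x = 2*8*1.5012 = 24.0198, grad_y = 2*4*-1.198 = -9.584
  x_3 = 1.5012 - 0.01*24.0198 = 1.261
  y_3 = -1.198 - 0.01*-9.584 = -1.1022
Step 4: grad_x = 2*8*1.261 = 20.1766, grad_y = 2*4*-1.1022 = -8.8172
  x_4 = 1.261 - 0.01*20.1766 = 1.0593
  y_4 = -1.1022 - 0.01*-8.8172 = -1.014
Step 5: grad_x = 2*8*1.0593 = 16.9483, grad_y = 2*4*-1.014 = -8.1119
  x_5 = 1.0593 - 0.01*16.9483 = 0.8898
  y_5 = -1.014 - 0.01*-8.1119 = -0.9329
f(0.8898, -0.9329) = 8*0.8898^2 + 4*(-0.9329)^2 = 9.8147


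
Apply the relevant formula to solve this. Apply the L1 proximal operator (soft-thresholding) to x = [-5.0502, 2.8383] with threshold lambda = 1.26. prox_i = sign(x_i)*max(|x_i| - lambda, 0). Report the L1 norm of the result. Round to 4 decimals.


Soft-thresholding with lambda = 1.26:
prox(-5.0502) = sign(-5.0502)*max(|-5.0502| - 1.26, 0) = -3.7902
prox(2.8383) = sign(2.8383)*max(|2.8383| - 1.26, 0) = 1.5783
prox(x) = [-3.7902, 1.5783]
||prox(x)||_1 = 3.7902 + 1.5783 = 5.3685


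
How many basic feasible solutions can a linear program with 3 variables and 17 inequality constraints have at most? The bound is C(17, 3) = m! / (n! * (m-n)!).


Each vertex corresponds to some choice of n active constraints out of m, so the number of vertices is at most C(m, n) = m! / (n!(m-n)!).
m = 17, n = 3
Numerator: 17 * 16 * 15
Denominator: 3! = 6
C(17, 3) = 680
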